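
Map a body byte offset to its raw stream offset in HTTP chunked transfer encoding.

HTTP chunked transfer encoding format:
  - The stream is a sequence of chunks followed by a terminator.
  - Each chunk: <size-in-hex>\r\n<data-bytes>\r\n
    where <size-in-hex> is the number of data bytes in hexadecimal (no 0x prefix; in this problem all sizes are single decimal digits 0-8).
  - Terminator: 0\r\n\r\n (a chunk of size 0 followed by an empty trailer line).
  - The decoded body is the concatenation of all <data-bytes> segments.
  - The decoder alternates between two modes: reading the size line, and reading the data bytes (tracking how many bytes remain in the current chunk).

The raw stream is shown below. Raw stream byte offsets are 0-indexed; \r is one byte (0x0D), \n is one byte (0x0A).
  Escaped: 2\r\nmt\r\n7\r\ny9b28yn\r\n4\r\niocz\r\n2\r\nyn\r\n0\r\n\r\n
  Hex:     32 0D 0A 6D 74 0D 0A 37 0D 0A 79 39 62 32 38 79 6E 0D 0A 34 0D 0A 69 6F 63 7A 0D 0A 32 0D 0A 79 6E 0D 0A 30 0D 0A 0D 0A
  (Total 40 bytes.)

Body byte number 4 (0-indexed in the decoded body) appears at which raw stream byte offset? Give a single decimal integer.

Chunk 1: stream[0..1]='2' size=0x2=2, data at stream[3..5]='mt' -> body[0..2], body so far='mt'
Chunk 2: stream[7..8]='7' size=0x7=7, data at stream[10..17]='y9b28yn' -> body[2..9], body so far='mty9b28yn'
Chunk 3: stream[19..20]='4' size=0x4=4, data at stream[22..26]='iocz' -> body[9..13], body so far='mty9b28yniocz'
Chunk 4: stream[28..29]='2' size=0x2=2, data at stream[31..33]='yn' -> body[13..15], body so far='mty9b28ynioczyn'
Chunk 5: stream[35..36]='0' size=0 (terminator). Final body='mty9b28ynioczyn' (15 bytes)
Body byte 4 at stream offset 12

Answer: 12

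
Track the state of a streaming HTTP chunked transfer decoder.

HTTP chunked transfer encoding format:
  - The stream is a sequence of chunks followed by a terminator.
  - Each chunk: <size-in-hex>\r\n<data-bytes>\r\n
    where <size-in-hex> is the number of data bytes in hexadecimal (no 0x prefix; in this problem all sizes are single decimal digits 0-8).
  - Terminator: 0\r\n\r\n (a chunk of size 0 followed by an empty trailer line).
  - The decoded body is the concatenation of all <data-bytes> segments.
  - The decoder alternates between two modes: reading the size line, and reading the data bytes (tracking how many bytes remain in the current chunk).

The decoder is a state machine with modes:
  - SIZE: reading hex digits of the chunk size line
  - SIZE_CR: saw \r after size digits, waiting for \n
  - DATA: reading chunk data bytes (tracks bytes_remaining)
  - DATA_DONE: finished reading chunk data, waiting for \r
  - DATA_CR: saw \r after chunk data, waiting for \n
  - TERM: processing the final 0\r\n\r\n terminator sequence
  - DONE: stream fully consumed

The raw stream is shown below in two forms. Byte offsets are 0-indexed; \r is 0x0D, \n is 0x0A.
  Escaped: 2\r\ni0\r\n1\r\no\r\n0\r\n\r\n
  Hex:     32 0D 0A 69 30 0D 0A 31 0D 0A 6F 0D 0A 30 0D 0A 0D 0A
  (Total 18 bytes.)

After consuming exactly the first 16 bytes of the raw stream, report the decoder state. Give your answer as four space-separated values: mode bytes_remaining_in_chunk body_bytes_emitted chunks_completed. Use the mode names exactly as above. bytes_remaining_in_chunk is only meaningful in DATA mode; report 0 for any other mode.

Byte 0 = '2': mode=SIZE remaining=0 emitted=0 chunks_done=0
Byte 1 = 0x0D: mode=SIZE_CR remaining=0 emitted=0 chunks_done=0
Byte 2 = 0x0A: mode=DATA remaining=2 emitted=0 chunks_done=0
Byte 3 = 'i': mode=DATA remaining=1 emitted=1 chunks_done=0
Byte 4 = '0': mode=DATA_DONE remaining=0 emitted=2 chunks_done=0
Byte 5 = 0x0D: mode=DATA_CR remaining=0 emitted=2 chunks_done=0
Byte 6 = 0x0A: mode=SIZE remaining=0 emitted=2 chunks_done=1
Byte 7 = '1': mode=SIZE remaining=0 emitted=2 chunks_done=1
Byte 8 = 0x0D: mode=SIZE_CR remaining=0 emitted=2 chunks_done=1
Byte 9 = 0x0A: mode=DATA remaining=1 emitted=2 chunks_done=1
Byte 10 = 'o': mode=DATA_DONE remaining=0 emitted=3 chunks_done=1
Byte 11 = 0x0D: mode=DATA_CR remaining=0 emitted=3 chunks_done=1
Byte 12 = 0x0A: mode=SIZE remaining=0 emitted=3 chunks_done=2
Byte 13 = '0': mode=SIZE remaining=0 emitted=3 chunks_done=2
Byte 14 = 0x0D: mode=SIZE_CR remaining=0 emitted=3 chunks_done=2
Byte 15 = 0x0A: mode=TERM remaining=0 emitted=3 chunks_done=2

Answer: TERM 0 3 2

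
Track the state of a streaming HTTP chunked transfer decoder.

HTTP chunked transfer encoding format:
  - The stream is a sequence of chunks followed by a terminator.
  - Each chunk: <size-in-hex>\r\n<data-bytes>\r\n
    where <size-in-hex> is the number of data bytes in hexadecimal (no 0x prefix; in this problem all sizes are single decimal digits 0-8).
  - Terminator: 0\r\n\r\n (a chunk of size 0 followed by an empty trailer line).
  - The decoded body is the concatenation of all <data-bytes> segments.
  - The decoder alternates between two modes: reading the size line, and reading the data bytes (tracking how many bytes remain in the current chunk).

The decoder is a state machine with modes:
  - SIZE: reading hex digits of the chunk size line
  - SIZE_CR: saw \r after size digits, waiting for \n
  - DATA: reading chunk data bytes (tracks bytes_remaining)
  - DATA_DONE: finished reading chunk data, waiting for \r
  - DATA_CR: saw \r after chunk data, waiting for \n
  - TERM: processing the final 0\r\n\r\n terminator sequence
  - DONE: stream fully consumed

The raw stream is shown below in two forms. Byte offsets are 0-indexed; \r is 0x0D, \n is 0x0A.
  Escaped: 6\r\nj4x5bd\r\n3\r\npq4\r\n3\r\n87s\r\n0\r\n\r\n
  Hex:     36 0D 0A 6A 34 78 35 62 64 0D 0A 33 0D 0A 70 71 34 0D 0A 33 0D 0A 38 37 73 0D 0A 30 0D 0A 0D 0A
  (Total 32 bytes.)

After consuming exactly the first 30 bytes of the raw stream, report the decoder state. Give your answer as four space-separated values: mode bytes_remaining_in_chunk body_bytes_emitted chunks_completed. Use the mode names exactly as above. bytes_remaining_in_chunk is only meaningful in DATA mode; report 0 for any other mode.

Answer: TERM 0 12 3

Derivation:
Byte 0 = '6': mode=SIZE remaining=0 emitted=0 chunks_done=0
Byte 1 = 0x0D: mode=SIZE_CR remaining=0 emitted=0 chunks_done=0
Byte 2 = 0x0A: mode=DATA remaining=6 emitted=0 chunks_done=0
Byte 3 = 'j': mode=DATA remaining=5 emitted=1 chunks_done=0
Byte 4 = '4': mode=DATA remaining=4 emitted=2 chunks_done=0
Byte 5 = 'x': mode=DATA remaining=3 emitted=3 chunks_done=0
Byte 6 = '5': mode=DATA remaining=2 emitted=4 chunks_done=0
Byte 7 = 'b': mode=DATA remaining=1 emitted=5 chunks_done=0
Byte 8 = 'd': mode=DATA_DONE remaining=0 emitted=6 chunks_done=0
Byte 9 = 0x0D: mode=DATA_CR remaining=0 emitted=6 chunks_done=0
Byte 10 = 0x0A: mode=SIZE remaining=0 emitted=6 chunks_done=1
Byte 11 = '3': mode=SIZE remaining=0 emitted=6 chunks_done=1
Byte 12 = 0x0D: mode=SIZE_CR remaining=0 emitted=6 chunks_done=1
Byte 13 = 0x0A: mode=DATA remaining=3 emitted=6 chunks_done=1
Byte 14 = 'p': mode=DATA remaining=2 emitted=7 chunks_done=1
Byte 15 = 'q': mode=DATA remaining=1 emitted=8 chunks_done=1
Byte 16 = '4': mode=DATA_DONE remaining=0 emitted=9 chunks_done=1
Byte 17 = 0x0D: mode=DATA_CR remaining=0 emitted=9 chunks_done=1
Byte 18 = 0x0A: mode=SIZE remaining=0 emitted=9 chunks_done=2
Byte 19 = '3': mode=SIZE remaining=0 emitted=9 chunks_done=2
Byte 20 = 0x0D: mode=SIZE_CR remaining=0 emitted=9 chunks_done=2
Byte 21 = 0x0A: mode=DATA remaining=3 emitted=9 chunks_done=2
Byte 22 = '8': mode=DATA remaining=2 emitted=10 chunks_done=2
Byte 23 = '7': mode=DATA remaining=1 emitted=11 chunks_done=2
Byte 24 = 's': mode=DATA_DONE remaining=0 emitted=12 chunks_done=2
Byte 25 = 0x0D: mode=DATA_CR remaining=0 emitted=12 chunks_done=2
Byte 26 = 0x0A: mode=SIZE remaining=0 emitted=12 chunks_done=3
Byte 27 = '0': mode=SIZE remaining=0 emitted=12 chunks_done=3
Byte 28 = 0x0D: mode=SIZE_CR remaining=0 emitted=12 chunks_done=3
Byte 29 = 0x0A: mode=TERM remaining=0 emitted=12 chunks_done=3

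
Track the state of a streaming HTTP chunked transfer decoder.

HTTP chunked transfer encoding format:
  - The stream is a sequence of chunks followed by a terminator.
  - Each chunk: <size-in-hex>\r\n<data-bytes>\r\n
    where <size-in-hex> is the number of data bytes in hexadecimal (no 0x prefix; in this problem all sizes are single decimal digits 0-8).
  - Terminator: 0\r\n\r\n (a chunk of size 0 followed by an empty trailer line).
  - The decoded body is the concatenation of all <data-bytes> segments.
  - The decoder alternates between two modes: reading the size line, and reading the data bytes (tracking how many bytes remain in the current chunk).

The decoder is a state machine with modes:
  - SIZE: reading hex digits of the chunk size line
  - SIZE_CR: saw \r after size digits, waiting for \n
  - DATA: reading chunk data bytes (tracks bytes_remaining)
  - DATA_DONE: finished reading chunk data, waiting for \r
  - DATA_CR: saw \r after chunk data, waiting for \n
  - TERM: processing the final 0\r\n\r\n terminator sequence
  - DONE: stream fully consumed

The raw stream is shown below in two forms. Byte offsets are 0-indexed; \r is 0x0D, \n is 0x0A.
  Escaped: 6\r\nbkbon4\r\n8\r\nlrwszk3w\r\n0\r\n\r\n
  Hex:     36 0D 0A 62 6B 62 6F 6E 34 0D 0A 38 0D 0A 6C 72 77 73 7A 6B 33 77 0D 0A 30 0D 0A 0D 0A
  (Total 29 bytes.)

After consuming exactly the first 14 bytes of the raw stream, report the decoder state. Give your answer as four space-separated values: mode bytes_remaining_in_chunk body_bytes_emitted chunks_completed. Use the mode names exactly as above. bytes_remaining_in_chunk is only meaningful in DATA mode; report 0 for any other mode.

Byte 0 = '6': mode=SIZE remaining=0 emitted=0 chunks_done=0
Byte 1 = 0x0D: mode=SIZE_CR remaining=0 emitted=0 chunks_done=0
Byte 2 = 0x0A: mode=DATA remaining=6 emitted=0 chunks_done=0
Byte 3 = 'b': mode=DATA remaining=5 emitted=1 chunks_done=0
Byte 4 = 'k': mode=DATA remaining=4 emitted=2 chunks_done=0
Byte 5 = 'b': mode=DATA remaining=3 emitted=3 chunks_done=0
Byte 6 = 'o': mode=DATA remaining=2 emitted=4 chunks_done=0
Byte 7 = 'n': mode=DATA remaining=1 emitted=5 chunks_done=0
Byte 8 = '4': mode=DATA_DONE remaining=0 emitted=6 chunks_done=0
Byte 9 = 0x0D: mode=DATA_CR remaining=0 emitted=6 chunks_done=0
Byte 10 = 0x0A: mode=SIZE remaining=0 emitted=6 chunks_done=1
Byte 11 = '8': mode=SIZE remaining=0 emitted=6 chunks_done=1
Byte 12 = 0x0D: mode=SIZE_CR remaining=0 emitted=6 chunks_done=1
Byte 13 = 0x0A: mode=DATA remaining=8 emitted=6 chunks_done=1

Answer: DATA 8 6 1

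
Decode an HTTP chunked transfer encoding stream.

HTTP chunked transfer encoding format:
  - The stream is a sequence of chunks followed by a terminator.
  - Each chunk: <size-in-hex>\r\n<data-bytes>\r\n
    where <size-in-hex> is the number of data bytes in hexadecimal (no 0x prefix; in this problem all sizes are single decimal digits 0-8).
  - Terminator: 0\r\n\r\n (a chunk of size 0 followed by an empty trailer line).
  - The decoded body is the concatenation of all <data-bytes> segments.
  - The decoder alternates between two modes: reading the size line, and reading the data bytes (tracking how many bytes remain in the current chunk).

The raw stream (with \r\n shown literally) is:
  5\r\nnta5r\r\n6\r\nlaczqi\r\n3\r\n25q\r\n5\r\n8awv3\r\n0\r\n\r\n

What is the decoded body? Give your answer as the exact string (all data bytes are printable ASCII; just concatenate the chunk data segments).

Chunk 1: stream[0..1]='5' size=0x5=5, data at stream[3..8]='nta5r' -> body[0..5], body so far='nta5r'
Chunk 2: stream[10..11]='6' size=0x6=6, data at stream[13..19]='laczqi' -> body[5..11], body so far='nta5rlaczqi'
Chunk 3: stream[21..22]='3' size=0x3=3, data at stream[24..27]='25q' -> body[11..14], body so far='nta5rlaczqi25q'
Chunk 4: stream[29..30]='5' size=0x5=5, data at stream[32..37]='8awv3' -> body[14..19], body so far='nta5rlaczqi25q8awv3'
Chunk 5: stream[39..40]='0' size=0 (terminator). Final body='nta5rlaczqi25q8awv3' (19 bytes)

Answer: nta5rlaczqi25q8awv3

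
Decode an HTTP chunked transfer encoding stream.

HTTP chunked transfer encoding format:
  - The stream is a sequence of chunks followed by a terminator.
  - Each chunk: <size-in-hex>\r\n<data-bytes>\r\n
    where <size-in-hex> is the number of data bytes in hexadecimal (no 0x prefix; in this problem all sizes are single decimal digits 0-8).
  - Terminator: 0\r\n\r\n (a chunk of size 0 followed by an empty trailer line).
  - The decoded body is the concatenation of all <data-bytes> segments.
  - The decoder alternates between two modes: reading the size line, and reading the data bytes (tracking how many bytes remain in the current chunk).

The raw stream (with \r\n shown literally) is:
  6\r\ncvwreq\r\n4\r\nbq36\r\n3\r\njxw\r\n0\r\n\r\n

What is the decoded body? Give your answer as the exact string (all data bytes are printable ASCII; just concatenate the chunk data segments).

Answer: cvwreqbq36jxw

Derivation:
Chunk 1: stream[0..1]='6' size=0x6=6, data at stream[3..9]='cvwreq' -> body[0..6], body so far='cvwreq'
Chunk 2: stream[11..12]='4' size=0x4=4, data at stream[14..18]='bq36' -> body[6..10], body so far='cvwreqbq36'
Chunk 3: stream[20..21]='3' size=0x3=3, data at stream[23..26]='jxw' -> body[10..13], body so far='cvwreqbq36jxw'
Chunk 4: stream[28..29]='0' size=0 (terminator). Final body='cvwreqbq36jxw' (13 bytes)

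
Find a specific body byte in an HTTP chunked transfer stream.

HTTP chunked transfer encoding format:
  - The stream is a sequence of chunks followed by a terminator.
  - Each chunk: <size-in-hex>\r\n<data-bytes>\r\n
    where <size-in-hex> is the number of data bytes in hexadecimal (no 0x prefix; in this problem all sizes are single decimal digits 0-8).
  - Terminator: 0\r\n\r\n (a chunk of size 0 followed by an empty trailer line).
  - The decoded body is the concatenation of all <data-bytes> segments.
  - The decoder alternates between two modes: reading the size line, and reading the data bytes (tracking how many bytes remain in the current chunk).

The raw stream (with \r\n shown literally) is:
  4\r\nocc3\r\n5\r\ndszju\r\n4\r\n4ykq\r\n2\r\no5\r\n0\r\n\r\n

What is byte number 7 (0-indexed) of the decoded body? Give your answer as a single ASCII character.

Chunk 1: stream[0..1]='4' size=0x4=4, data at stream[3..7]='occ3' -> body[0..4], body so far='occ3'
Chunk 2: stream[9..10]='5' size=0x5=5, data at stream[12..17]='dszju' -> body[4..9], body so far='occ3dszju'
Chunk 3: stream[19..20]='4' size=0x4=4, data at stream[22..26]='4ykq' -> body[9..13], body so far='occ3dszju4ykq'
Chunk 4: stream[28..29]='2' size=0x2=2, data at stream[31..33]='o5' -> body[13..15], body so far='occ3dszju4ykqo5'
Chunk 5: stream[35..36]='0' size=0 (terminator). Final body='occ3dszju4ykqo5' (15 bytes)
Body byte 7 = 'j'

Answer: j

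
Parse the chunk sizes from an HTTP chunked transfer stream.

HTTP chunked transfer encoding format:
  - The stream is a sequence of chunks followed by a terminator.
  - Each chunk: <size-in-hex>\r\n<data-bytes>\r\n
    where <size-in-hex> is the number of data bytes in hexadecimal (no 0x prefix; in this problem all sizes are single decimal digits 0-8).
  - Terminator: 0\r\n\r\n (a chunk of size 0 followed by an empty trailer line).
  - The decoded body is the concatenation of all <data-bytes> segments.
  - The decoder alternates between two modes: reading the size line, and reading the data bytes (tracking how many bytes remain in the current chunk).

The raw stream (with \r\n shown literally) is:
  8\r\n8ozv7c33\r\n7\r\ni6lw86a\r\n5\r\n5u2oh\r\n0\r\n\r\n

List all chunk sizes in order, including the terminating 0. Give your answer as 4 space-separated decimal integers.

Chunk 1: stream[0..1]='8' size=0x8=8, data at stream[3..11]='8ozv7c33' -> body[0..8], body so far='8ozv7c33'
Chunk 2: stream[13..14]='7' size=0x7=7, data at stream[16..23]='i6lw86a' -> body[8..15], body so far='8ozv7c33i6lw86a'
Chunk 3: stream[25..26]='5' size=0x5=5, data at stream[28..33]='5u2oh' -> body[15..20], body so far='8ozv7c33i6lw86a5u2oh'
Chunk 4: stream[35..36]='0' size=0 (terminator). Final body='8ozv7c33i6lw86a5u2oh' (20 bytes)

Answer: 8 7 5 0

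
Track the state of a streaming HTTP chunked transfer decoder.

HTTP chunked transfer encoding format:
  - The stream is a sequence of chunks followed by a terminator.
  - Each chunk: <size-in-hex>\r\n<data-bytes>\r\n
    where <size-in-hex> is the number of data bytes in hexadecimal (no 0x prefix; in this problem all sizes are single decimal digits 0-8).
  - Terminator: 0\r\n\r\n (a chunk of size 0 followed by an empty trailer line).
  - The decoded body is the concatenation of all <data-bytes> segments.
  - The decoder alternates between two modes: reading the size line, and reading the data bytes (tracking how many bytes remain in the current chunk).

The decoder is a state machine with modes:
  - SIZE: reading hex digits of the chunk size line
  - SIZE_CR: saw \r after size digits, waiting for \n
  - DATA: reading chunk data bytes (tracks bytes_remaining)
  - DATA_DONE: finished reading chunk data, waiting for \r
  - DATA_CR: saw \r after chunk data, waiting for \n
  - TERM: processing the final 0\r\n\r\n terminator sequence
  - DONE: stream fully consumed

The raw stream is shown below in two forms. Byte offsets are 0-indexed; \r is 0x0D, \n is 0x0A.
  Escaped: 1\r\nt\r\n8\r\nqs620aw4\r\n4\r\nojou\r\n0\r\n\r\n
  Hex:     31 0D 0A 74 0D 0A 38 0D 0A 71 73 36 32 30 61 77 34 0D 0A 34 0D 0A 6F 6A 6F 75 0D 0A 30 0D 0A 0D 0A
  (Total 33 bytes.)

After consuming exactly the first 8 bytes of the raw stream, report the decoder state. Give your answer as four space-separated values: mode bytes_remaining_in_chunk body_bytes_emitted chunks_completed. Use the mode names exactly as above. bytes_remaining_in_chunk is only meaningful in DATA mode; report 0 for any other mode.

Answer: SIZE_CR 0 1 1

Derivation:
Byte 0 = '1': mode=SIZE remaining=0 emitted=0 chunks_done=0
Byte 1 = 0x0D: mode=SIZE_CR remaining=0 emitted=0 chunks_done=0
Byte 2 = 0x0A: mode=DATA remaining=1 emitted=0 chunks_done=0
Byte 3 = 't': mode=DATA_DONE remaining=0 emitted=1 chunks_done=0
Byte 4 = 0x0D: mode=DATA_CR remaining=0 emitted=1 chunks_done=0
Byte 5 = 0x0A: mode=SIZE remaining=0 emitted=1 chunks_done=1
Byte 6 = '8': mode=SIZE remaining=0 emitted=1 chunks_done=1
Byte 7 = 0x0D: mode=SIZE_CR remaining=0 emitted=1 chunks_done=1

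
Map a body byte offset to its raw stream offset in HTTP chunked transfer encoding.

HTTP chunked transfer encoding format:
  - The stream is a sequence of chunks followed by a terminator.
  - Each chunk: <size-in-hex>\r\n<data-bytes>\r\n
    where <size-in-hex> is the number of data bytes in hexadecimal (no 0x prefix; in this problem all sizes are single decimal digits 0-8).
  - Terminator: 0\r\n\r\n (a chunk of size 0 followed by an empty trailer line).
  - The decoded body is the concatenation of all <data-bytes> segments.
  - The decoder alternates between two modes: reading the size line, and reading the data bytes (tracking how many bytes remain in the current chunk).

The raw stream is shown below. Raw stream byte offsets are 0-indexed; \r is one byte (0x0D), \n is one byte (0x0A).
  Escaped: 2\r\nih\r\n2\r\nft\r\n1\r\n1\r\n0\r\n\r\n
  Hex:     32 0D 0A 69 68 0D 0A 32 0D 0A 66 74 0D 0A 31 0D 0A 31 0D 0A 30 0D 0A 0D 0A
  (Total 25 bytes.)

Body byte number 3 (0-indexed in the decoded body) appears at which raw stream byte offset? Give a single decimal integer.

Answer: 11

Derivation:
Chunk 1: stream[0..1]='2' size=0x2=2, data at stream[3..5]='ih' -> body[0..2], body so far='ih'
Chunk 2: stream[7..8]='2' size=0x2=2, data at stream[10..12]='ft' -> body[2..4], body so far='ihft'
Chunk 3: stream[14..15]='1' size=0x1=1, data at stream[17..18]='1' -> body[4..5], body so far='ihft1'
Chunk 4: stream[20..21]='0' size=0 (terminator). Final body='ihft1' (5 bytes)
Body byte 3 at stream offset 11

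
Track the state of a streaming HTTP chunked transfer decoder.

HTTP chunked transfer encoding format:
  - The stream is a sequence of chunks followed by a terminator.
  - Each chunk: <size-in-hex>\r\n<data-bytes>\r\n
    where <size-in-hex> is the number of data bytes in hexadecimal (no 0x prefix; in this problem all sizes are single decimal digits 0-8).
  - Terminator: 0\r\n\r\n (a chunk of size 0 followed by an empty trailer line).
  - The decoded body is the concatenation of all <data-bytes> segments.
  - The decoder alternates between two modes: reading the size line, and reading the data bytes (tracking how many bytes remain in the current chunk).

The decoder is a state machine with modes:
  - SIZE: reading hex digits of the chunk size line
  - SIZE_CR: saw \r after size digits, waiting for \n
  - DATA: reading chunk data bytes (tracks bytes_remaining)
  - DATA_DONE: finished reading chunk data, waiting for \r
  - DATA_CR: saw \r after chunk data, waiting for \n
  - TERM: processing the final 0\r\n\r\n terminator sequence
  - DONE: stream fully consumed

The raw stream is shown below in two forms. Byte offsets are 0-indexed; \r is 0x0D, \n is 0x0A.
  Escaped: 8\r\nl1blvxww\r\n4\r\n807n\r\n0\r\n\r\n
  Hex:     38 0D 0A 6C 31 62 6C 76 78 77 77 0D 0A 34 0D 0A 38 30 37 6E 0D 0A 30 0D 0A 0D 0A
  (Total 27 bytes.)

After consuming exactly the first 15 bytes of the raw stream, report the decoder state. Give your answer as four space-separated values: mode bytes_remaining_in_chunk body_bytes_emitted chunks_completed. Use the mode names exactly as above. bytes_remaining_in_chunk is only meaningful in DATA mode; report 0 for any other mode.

Byte 0 = '8': mode=SIZE remaining=0 emitted=0 chunks_done=0
Byte 1 = 0x0D: mode=SIZE_CR remaining=0 emitted=0 chunks_done=0
Byte 2 = 0x0A: mode=DATA remaining=8 emitted=0 chunks_done=0
Byte 3 = 'l': mode=DATA remaining=7 emitted=1 chunks_done=0
Byte 4 = '1': mode=DATA remaining=6 emitted=2 chunks_done=0
Byte 5 = 'b': mode=DATA remaining=5 emitted=3 chunks_done=0
Byte 6 = 'l': mode=DATA remaining=4 emitted=4 chunks_done=0
Byte 7 = 'v': mode=DATA remaining=3 emitted=5 chunks_done=0
Byte 8 = 'x': mode=DATA remaining=2 emitted=6 chunks_done=0
Byte 9 = 'w': mode=DATA remaining=1 emitted=7 chunks_done=0
Byte 10 = 'w': mode=DATA_DONE remaining=0 emitted=8 chunks_done=0
Byte 11 = 0x0D: mode=DATA_CR remaining=0 emitted=8 chunks_done=0
Byte 12 = 0x0A: mode=SIZE remaining=0 emitted=8 chunks_done=1
Byte 13 = '4': mode=SIZE remaining=0 emitted=8 chunks_done=1
Byte 14 = 0x0D: mode=SIZE_CR remaining=0 emitted=8 chunks_done=1

Answer: SIZE_CR 0 8 1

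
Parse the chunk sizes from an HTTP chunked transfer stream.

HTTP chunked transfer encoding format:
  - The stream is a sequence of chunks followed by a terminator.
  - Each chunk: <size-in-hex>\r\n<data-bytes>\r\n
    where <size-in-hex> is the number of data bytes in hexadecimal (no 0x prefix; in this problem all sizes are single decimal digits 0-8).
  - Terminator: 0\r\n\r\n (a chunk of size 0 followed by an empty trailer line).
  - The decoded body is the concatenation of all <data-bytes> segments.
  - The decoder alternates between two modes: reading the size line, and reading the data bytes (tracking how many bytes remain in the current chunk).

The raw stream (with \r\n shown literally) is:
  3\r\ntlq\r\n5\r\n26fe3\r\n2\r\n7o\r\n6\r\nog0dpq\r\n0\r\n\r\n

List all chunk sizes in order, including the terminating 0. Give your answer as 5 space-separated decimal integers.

Chunk 1: stream[0..1]='3' size=0x3=3, data at stream[3..6]='tlq' -> body[0..3], body so far='tlq'
Chunk 2: stream[8..9]='5' size=0x5=5, data at stream[11..16]='26fe3' -> body[3..8], body so far='tlq26fe3'
Chunk 3: stream[18..19]='2' size=0x2=2, data at stream[21..23]='7o' -> body[8..10], body so far='tlq26fe37o'
Chunk 4: stream[25..26]='6' size=0x6=6, data at stream[28..34]='og0dpq' -> body[10..16], body so far='tlq26fe37oog0dpq'
Chunk 5: stream[36..37]='0' size=0 (terminator). Final body='tlq26fe37oog0dpq' (16 bytes)

Answer: 3 5 2 6 0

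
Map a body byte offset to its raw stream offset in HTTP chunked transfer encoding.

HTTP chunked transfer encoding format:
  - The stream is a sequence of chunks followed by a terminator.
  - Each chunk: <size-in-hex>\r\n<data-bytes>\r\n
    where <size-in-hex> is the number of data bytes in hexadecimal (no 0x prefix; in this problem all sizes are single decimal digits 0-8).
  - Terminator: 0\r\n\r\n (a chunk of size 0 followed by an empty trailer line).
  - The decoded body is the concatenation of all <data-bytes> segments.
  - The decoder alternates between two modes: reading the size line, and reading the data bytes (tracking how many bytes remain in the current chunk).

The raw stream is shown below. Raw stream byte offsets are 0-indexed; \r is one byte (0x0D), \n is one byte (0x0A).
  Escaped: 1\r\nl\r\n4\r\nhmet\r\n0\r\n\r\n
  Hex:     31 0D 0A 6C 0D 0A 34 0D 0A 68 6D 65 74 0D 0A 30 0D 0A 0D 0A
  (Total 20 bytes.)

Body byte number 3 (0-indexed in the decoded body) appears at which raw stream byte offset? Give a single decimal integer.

Answer: 11

Derivation:
Chunk 1: stream[0..1]='1' size=0x1=1, data at stream[3..4]='l' -> body[0..1], body so far='l'
Chunk 2: stream[6..7]='4' size=0x4=4, data at stream[9..13]='hmet' -> body[1..5], body so far='lhmet'
Chunk 3: stream[15..16]='0' size=0 (terminator). Final body='lhmet' (5 bytes)
Body byte 3 at stream offset 11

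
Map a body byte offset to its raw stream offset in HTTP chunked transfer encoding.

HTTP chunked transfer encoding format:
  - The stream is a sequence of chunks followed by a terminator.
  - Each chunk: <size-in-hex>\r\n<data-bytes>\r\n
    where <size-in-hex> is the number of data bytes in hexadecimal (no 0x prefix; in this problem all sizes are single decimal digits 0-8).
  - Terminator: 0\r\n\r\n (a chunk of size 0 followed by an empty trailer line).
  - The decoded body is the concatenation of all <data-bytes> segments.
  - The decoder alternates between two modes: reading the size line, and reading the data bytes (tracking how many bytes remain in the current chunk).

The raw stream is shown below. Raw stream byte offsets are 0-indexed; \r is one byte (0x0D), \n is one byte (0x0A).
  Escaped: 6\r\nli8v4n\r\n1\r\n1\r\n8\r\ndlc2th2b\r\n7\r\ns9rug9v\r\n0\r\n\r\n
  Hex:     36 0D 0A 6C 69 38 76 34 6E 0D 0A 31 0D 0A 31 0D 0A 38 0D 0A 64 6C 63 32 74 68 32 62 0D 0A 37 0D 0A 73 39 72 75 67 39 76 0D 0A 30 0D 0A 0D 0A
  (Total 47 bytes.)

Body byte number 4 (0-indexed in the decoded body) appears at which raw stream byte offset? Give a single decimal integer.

Chunk 1: stream[0..1]='6' size=0x6=6, data at stream[3..9]='li8v4n' -> body[0..6], body so far='li8v4n'
Chunk 2: stream[11..12]='1' size=0x1=1, data at stream[14..15]='1' -> body[6..7], body so far='li8v4n1'
Chunk 3: stream[17..18]='8' size=0x8=8, data at stream[20..28]='dlc2th2b' -> body[7..15], body so far='li8v4n1dlc2th2b'
Chunk 4: stream[30..31]='7' size=0x7=7, data at stream[33..40]='s9rug9v' -> body[15..22], body so far='li8v4n1dlc2th2bs9rug9v'
Chunk 5: stream[42..43]='0' size=0 (terminator). Final body='li8v4n1dlc2th2bs9rug9v' (22 bytes)
Body byte 4 at stream offset 7

Answer: 7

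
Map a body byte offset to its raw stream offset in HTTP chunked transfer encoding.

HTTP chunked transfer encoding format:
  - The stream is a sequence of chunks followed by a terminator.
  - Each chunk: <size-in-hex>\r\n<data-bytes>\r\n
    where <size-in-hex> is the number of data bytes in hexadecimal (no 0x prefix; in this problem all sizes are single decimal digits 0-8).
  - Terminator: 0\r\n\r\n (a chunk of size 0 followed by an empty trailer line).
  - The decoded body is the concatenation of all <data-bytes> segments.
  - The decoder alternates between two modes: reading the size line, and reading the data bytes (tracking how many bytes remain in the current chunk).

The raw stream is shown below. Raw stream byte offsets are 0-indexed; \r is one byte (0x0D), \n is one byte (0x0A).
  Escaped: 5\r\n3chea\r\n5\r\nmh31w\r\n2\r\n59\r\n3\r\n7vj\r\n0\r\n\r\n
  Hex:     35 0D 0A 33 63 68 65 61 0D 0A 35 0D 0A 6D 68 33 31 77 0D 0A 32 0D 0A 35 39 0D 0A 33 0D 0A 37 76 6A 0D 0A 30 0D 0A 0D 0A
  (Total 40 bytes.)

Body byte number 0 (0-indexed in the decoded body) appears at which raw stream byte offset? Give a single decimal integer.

Chunk 1: stream[0..1]='5' size=0x5=5, data at stream[3..8]='3chea' -> body[0..5], body so far='3chea'
Chunk 2: stream[10..11]='5' size=0x5=5, data at stream[13..18]='mh31w' -> body[5..10], body so far='3cheamh31w'
Chunk 3: stream[20..21]='2' size=0x2=2, data at stream[23..25]='59' -> body[10..12], body so far='3cheamh31w59'
Chunk 4: stream[27..28]='3' size=0x3=3, data at stream[30..33]='7vj' -> body[12..15], body so far='3cheamh31w597vj'
Chunk 5: stream[35..36]='0' size=0 (terminator). Final body='3cheamh31w597vj' (15 bytes)
Body byte 0 at stream offset 3

Answer: 3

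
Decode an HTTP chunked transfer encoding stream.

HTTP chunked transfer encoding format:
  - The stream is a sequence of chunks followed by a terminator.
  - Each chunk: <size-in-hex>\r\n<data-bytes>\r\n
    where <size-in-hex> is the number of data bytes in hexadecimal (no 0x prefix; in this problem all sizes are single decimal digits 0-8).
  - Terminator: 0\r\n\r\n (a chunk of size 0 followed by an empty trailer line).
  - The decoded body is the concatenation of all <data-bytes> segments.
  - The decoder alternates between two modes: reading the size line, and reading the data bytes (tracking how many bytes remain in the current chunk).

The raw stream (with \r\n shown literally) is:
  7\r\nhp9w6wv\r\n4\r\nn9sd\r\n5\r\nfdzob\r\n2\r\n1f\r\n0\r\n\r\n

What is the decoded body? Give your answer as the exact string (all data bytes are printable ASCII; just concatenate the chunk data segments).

Chunk 1: stream[0..1]='7' size=0x7=7, data at stream[3..10]='hp9w6wv' -> body[0..7], body so far='hp9w6wv'
Chunk 2: stream[12..13]='4' size=0x4=4, data at stream[15..19]='n9sd' -> body[7..11], body so far='hp9w6wvn9sd'
Chunk 3: stream[21..22]='5' size=0x5=5, data at stream[24..29]='fdzob' -> body[11..16], body so far='hp9w6wvn9sdfdzob'
Chunk 4: stream[31..32]='2' size=0x2=2, data at stream[34..36]='1f' -> body[16..18], body so far='hp9w6wvn9sdfdzob1f'
Chunk 5: stream[38..39]='0' size=0 (terminator). Final body='hp9w6wvn9sdfdzob1f' (18 bytes)

Answer: hp9w6wvn9sdfdzob1f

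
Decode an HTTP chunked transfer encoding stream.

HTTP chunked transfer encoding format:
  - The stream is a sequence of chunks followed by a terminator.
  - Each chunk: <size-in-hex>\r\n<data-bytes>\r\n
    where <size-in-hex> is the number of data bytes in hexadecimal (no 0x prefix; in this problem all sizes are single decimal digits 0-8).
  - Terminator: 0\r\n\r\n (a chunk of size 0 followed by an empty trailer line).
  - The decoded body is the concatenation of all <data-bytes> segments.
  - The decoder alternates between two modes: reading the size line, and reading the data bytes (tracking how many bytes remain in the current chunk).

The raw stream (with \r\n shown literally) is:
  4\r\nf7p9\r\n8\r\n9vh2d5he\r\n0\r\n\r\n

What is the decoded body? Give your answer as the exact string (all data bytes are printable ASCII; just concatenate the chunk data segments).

Chunk 1: stream[0..1]='4' size=0x4=4, data at stream[3..7]='f7p9' -> body[0..4], body so far='f7p9'
Chunk 2: stream[9..10]='8' size=0x8=8, data at stream[12..20]='9vh2d5he' -> body[4..12], body so far='f7p99vh2d5he'
Chunk 3: stream[22..23]='0' size=0 (terminator). Final body='f7p99vh2d5he' (12 bytes)

Answer: f7p99vh2d5he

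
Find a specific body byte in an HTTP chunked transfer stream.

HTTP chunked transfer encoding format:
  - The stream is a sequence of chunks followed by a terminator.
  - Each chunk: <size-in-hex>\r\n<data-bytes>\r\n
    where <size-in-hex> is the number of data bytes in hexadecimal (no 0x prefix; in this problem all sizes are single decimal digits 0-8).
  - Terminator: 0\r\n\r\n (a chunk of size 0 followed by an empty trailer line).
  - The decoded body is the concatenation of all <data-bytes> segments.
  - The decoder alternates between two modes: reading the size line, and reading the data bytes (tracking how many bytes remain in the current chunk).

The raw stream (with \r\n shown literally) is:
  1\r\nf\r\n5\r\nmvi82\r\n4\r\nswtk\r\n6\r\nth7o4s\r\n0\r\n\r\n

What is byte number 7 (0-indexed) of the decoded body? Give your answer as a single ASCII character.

Answer: w

Derivation:
Chunk 1: stream[0..1]='1' size=0x1=1, data at stream[3..4]='f' -> body[0..1], body so far='f'
Chunk 2: stream[6..7]='5' size=0x5=5, data at stream[9..14]='mvi82' -> body[1..6], body so far='fmvi82'
Chunk 3: stream[16..17]='4' size=0x4=4, data at stream[19..23]='swtk' -> body[6..10], body so far='fmvi82swtk'
Chunk 4: stream[25..26]='6' size=0x6=6, data at stream[28..34]='th7o4s' -> body[10..16], body so far='fmvi82swtkth7o4s'
Chunk 5: stream[36..37]='0' size=0 (terminator). Final body='fmvi82swtkth7o4s' (16 bytes)
Body byte 7 = 'w'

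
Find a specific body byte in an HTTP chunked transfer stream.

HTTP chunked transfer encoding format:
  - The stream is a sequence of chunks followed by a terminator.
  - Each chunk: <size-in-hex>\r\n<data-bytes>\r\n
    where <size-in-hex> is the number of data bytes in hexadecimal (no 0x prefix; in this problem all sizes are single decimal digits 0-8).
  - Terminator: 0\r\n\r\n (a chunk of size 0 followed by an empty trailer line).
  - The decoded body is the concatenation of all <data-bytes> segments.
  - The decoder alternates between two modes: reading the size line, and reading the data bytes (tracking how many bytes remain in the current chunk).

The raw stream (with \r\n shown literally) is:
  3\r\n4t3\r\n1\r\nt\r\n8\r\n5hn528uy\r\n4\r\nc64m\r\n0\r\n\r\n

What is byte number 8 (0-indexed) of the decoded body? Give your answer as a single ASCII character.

Chunk 1: stream[0..1]='3' size=0x3=3, data at stream[3..6]='4t3' -> body[0..3], body so far='4t3'
Chunk 2: stream[8..9]='1' size=0x1=1, data at stream[11..12]='t' -> body[3..4], body so far='4t3t'
Chunk 3: stream[14..15]='8' size=0x8=8, data at stream[17..25]='5hn528uy' -> body[4..12], body so far='4t3t5hn528uy'
Chunk 4: stream[27..28]='4' size=0x4=4, data at stream[30..34]='c64m' -> body[12..16], body so far='4t3t5hn528uyc64m'
Chunk 5: stream[36..37]='0' size=0 (terminator). Final body='4t3t5hn528uyc64m' (16 bytes)
Body byte 8 = '2'

Answer: 2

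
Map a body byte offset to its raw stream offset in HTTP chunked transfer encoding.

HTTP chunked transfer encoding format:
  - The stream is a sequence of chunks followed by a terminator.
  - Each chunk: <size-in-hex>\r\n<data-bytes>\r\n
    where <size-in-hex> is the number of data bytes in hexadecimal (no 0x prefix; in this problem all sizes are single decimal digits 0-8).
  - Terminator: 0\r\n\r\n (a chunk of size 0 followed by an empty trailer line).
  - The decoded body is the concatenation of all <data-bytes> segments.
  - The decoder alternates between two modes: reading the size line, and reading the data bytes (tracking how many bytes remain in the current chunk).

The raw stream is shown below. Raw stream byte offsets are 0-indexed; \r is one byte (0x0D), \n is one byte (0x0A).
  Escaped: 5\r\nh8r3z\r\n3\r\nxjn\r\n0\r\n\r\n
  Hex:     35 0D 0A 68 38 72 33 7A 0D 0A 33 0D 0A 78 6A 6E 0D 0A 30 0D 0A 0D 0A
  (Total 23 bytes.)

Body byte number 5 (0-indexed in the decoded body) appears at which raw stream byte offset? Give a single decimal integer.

Chunk 1: stream[0..1]='5' size=0x5=5, data at stream[3..8]='h8r3z' -> body[0..5], body so far='h8r3z'
Chunk 2: stream[10..11]='3' size=0x3=3, data at stream[13..16]='xjn' -> body[5..8], body so far='h8r3zxjn'
Chunk 3: stream[18..19]='0' size=0 (terminator). Final body='h8r3zxjn' (8 bytes)
Body byte 5 at stream offset 13

Answer: 13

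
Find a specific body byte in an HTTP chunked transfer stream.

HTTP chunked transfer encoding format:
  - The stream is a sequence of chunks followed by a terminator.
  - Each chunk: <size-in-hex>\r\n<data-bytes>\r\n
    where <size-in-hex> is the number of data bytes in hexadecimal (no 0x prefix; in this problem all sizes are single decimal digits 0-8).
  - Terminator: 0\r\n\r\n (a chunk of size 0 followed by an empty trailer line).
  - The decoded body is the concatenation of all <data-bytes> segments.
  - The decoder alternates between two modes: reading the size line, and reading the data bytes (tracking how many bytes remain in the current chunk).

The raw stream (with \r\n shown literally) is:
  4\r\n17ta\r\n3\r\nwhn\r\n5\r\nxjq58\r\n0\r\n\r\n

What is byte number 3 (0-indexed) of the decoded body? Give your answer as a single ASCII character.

Chunk 1: stream[0..1]='4' size=0x4=4, data at stream[3..7]='17ta' -> body[0..4], body so far='17ta'
Chunk 2: stream[9..10]='3' size=0x3=3, data at stream[12..15]='whn' -> body[4..7], body so far='17tawhn'
Chunk 3: stream[17..18]='5' size=0x5=5, data at stream[20..25]='xjq58' -> body[7..12], body so far='17tawhnxjq58'
Chunk 4: stream[27..28]='0' size=0 (terminator). Final body='17tawhnxjq58' (12 bytes)
Body byte 3 = 'a'

Answer: a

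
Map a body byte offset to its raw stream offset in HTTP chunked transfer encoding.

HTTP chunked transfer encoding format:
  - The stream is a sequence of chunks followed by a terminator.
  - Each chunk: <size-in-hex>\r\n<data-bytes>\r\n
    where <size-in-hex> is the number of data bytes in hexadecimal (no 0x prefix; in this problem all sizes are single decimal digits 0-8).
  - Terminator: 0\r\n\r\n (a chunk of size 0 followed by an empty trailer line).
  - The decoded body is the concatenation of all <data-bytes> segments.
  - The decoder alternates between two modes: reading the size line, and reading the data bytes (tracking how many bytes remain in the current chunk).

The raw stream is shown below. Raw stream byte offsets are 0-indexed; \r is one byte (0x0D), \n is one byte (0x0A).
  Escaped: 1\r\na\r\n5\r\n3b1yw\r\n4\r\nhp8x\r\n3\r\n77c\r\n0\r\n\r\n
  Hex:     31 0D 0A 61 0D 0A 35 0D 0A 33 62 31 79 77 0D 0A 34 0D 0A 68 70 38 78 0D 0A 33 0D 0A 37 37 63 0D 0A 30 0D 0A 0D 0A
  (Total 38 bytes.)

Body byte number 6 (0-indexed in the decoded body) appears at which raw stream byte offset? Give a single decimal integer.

Answer: 19

Derivation:
Chunk 1: stream[0..1]='1' size=0x1=1, data at stream[3..4]='a' -> body[0..1], body so far='a'
Chunk 2: stream[6..7]='5' size=0x5=5, data at stream[9..14]='3b1yw' -> body[1..6], body so far='a3b1yw'
Chunk 3: stream[16..17]='4' size=0x4=4, data at stream[19..23]='hp8x' -> body[6..10], body so far='a3b1ywhp8x'
Chunk 4: stream[25..26]='3' size=0x3=3, data at stream[28..31]='77c' -> body[10..13], body so far='a3b1ywhp8x77c'
Chunk 5: stream[33..34]='0' size=0 (terminator). Final body='a3b1ywhp8x77c' (13 bytes)
Body byte 6 at stream offset 19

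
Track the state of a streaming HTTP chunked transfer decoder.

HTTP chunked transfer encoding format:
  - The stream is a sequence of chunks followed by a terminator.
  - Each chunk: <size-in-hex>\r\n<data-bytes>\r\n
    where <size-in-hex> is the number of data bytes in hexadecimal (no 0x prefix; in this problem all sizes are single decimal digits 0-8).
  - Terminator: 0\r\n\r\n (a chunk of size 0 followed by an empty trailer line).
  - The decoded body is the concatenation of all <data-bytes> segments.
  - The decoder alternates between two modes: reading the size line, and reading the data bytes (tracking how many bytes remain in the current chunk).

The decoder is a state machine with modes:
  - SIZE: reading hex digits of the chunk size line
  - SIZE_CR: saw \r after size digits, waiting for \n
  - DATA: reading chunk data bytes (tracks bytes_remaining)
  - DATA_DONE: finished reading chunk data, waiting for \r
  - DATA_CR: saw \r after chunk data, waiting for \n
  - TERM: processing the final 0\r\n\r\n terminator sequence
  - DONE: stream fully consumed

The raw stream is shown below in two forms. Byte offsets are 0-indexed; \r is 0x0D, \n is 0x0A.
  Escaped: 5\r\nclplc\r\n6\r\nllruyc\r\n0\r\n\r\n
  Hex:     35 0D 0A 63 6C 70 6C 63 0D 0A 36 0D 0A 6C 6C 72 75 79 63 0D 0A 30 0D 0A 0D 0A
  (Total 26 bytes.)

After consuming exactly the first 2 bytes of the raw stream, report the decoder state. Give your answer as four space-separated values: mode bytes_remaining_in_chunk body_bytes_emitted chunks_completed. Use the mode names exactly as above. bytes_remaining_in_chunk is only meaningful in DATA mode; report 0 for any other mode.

Answer: SIZE_CR 0 0 0

Derivation:
Byte 0 = '5': mode=SIZE remaining=0 emitted=0 chunks_done=0
Byte 1 = 0x0D: mode=SIZE_CR remaining=0 emitted=0 chunks_done=0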